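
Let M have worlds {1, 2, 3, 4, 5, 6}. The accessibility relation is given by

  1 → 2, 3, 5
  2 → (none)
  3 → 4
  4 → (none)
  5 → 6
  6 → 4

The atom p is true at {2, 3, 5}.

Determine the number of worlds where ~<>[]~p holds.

1: <>[]~p is T. ✗
2: <>[]~p is F. ✓
3: <>[]~p is T. ✗
4: <>[]~p is F. ✓
5: <>[]~p is T. ✗
6: <>[]~p is T. ✗
Satisfying worlds: {2, 4}.

2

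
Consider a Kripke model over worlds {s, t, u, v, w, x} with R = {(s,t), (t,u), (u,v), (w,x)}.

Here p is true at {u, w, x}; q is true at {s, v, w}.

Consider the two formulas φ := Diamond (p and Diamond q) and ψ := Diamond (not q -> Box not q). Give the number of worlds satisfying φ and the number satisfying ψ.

For Diamond (p and Diamond q):
s: successors {t}; p and Diamond q there: t:F. ✗
t: successors {u}; p and Diamond q there: u:T. ✓
u: successors {v}; p and Diamond q there: v:F. ✗
v: no successors, so Diamond (p and Diamond q) fails. ✗
w: successors {x}; p and Diamond q there: x:F. ✗
x: no successors, so Diamond (p and Diamond q) fails. ✗
— 1 world.
For Diamond (not q -> Box not q):
s: successors {t}; not q -> Box not q there: t:T. ✓
t: successors {u}; not q -> Box not q there: u:F. ✗
u: successors {v}; not q -> Box not q there: v:T. ✓
v: no successors, so Diamond (not q -> Box not q) fails. ✗
w: successors {x}; not q -> Box not q there: x:T. ✓
x: no successors, so Diamond (not q -> Box not q) fails. ✗
— 3 worlds.

1 and 3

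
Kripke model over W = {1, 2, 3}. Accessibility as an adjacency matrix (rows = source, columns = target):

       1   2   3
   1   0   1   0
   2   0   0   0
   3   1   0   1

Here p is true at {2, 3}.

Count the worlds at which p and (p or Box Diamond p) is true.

2

1: p is F, p or Box Diamond p is F. ✗
2: p is T, p or Box Diamond p is T. ✓
3: p is T, p or Box Diamond p is T. ✓
Satisfying worlds: {2, 3}.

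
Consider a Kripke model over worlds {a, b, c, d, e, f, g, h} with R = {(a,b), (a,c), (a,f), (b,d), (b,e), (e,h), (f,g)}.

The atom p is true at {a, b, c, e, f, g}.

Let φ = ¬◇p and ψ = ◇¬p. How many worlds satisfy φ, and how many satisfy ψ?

5 and 2

For ¬◇p:
a: ◇p is T. ✗
b: ◇p is T. ✗
c: ◇p is F. ✓
d: ◇p is F. ✓
e: ◇p is F. ✓
f: ◇p is T. ✗
g: ◇p is F. ✓
h: ◇p is F. ✓
— 5 worlds.
For ◇¬p:
a: successors {b, c, f}; ¬p there: b:F, c:F, f:F. ✗
b: successors {d, e}; ¬p there: d:T, e:F. ✓
c: no successors, so ◇¬p fails. ✗
d: no successors, so ◇¬p fails. ✗
e: successors {h}; ¬p there: h:T. ✓
f: successors {g}; ¬p there: g:F. ✗
g: no successors, so ◇¬p fails. ✗
h: no successors, so ◇¬p fails. ✗
— 2 worlds.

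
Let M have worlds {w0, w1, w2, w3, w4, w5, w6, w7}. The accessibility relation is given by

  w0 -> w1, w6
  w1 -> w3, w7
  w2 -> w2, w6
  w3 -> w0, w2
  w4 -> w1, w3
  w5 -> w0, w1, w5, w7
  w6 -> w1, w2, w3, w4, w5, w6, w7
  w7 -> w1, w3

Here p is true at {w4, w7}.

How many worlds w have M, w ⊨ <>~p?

w0: successors {w1, w6}; ~p there: w1:T, w6:T. ✓
w1: successors {w3, w7}; ~p there: w3:T, w7:F. ✓
w2: successors {w2, w6}; ~p there: w2:T, w6:T. ✓
w3: successors {w0, w2}; ~p there: w0:T, w2:T. ✓
w4: successors {w1, w3}; ~p there: w1:T, w3:T. ✓
w5: successors {w0, w1, w5, w7}; ~p there: w0:T, w1:T, w5:T, w7:F. ✓
w6: successors {w1, w2, w3, w4, w5, w6, w7}; ~p there: w1:T, w2:T, w3:T, w4:F, w5:T, w6:T, w7:F. ✓
w7: successors {w1, w3}; ~p there: w1:T, w3:T. ✓
Satisfying worlds: {w0, w1, w2, w3, w4, w5, w6, w7}.

8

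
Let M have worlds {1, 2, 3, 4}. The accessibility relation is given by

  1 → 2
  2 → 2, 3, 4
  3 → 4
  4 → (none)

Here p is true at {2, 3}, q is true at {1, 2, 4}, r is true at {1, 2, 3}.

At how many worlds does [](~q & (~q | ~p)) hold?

1

1: successors {2}; ~q & (~q | ~p) there: 2:F. ✗
2: successors {2, 3, 4}; ~q & (~q | ~p) there: 2:F, 3:T, 4:F. ✗
3: successors {4}; ~q & (~q | ~p) there: 4:F. ✗
4: no successors, so [](~q & (~q | ~p)) holds vacuously. ✓
Satisfying worlds: {4}.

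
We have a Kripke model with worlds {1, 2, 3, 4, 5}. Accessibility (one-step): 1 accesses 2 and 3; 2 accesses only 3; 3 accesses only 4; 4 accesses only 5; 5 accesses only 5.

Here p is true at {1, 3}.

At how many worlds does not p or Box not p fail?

1: not p is F, Box not p is F. ✗
2: not p is T, Box not p is F. ✓
3: not p is F, Box not p is T. ✓
4: not p is T, Box not p is T. ✓
5: not p is T, Box not p is T. ✓
Satisfying worlds: {2, 3, 4, 5}.
So not p or Box not p fails at the other 1 world.

1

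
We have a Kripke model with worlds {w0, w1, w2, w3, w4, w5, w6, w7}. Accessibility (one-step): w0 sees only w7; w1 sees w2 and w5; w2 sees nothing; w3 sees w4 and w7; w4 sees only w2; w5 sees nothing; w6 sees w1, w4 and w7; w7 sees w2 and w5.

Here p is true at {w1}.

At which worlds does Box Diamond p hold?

{w2, w5}

w0: successors {w7}; Diamond p there: w7:F. ✗
w1: successors {w2, w5}; Diamond p there: w2:F, w5:F. ✗
w2: no successors, so Box Diamond p holds vacuously. ✓
w3: successors {w4, w7}; Diamond p there: w4:F, w7:F. ✗
w4: successors {w2}; Diamond p there: w2:F. ✗
w5: no successors, so Box Diamond p holds vacuously. ✓
w6: successors {w1, w4, w7}; Diamond p there: w1:F, w4:F, w7:F. ✗
w7: successors {w2, w5}; Diamond p there: w2:F, w5:F. ✗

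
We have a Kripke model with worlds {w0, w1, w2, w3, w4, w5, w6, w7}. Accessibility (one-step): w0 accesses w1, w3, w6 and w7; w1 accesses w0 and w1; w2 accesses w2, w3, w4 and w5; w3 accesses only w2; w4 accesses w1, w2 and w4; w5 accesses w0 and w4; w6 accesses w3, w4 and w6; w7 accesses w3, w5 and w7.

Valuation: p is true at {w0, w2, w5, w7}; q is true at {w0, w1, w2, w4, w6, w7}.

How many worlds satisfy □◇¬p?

w0: successors {w1, w3, w6, w7}; ◇¬p there: w1:T, w3:F, w6:T, w7:T. ✗
w1: successors {w0, w1}; ◇¬p there: w0:T, w1:T. ✓
w2: successors {w2, w3, w4, w5}; ◇¬p there: w2:T, w3:F, w4:T, w5:T. ✗
w3: successors {w2}; ◇¬p there: w2:T. ✓
w4: successors {w1, w2, w4}; ◇¬p there: w1:T, w2:T, w4:T. ✓
w5: successors {w0, w4}; ◇¬p there: w0:T, w4:T. ✓
w6: successors {w3, w4, w6}; ◇¬p there: w3:F, w4:T, w6:T. ✗
w7: successors {w3, w5, w7}; ◇¬p there: w3:F, w5:T, w7:T. ✗
Satisfying worlds: {w1, w3, w4, w5}.

4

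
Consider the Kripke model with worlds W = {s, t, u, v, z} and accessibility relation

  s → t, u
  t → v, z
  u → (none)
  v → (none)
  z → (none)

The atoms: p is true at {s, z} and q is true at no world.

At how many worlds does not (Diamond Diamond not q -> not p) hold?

s: Diamond Diamond not q -> not p is F. ✓
t: Diamond Diamond not q -> not p is T. ✗
u: Diamond Diamond not q -> not p is T. ✗
v: Diamond Diamond not q -> not p is T. ✗
z: Diamond Diamond not q -> not p is T. ✗
Satisfying worlds: {s}.

1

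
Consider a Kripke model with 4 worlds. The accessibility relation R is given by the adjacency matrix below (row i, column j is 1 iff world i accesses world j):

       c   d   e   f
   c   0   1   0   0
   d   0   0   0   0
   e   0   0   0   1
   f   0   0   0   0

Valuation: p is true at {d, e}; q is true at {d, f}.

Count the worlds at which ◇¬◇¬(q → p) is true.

c: successors {d}; ¬◇¬(q → p) there: d:T. ✓
d: no successors, so ◇¬◇¬(q → p) fails. ✗
e: successors {f}; ¬◇¬(q → p) there: f:T. ✓
f: no successors, so ◇¬◇¬(q → p) fails. ✗
Satisfying worlds: {c, e}.

2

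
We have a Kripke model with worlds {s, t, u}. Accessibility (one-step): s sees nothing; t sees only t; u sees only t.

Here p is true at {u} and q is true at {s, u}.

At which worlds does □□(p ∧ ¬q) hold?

s: no successors, so □□(p ∧ ¬q) holds vacuously. ✓
t: successors {t}; □(p ∧ ¬q) there: t:F. ✗
u: successors {t}; □(p ∧ ¬q) there: t:F. ✗

{s}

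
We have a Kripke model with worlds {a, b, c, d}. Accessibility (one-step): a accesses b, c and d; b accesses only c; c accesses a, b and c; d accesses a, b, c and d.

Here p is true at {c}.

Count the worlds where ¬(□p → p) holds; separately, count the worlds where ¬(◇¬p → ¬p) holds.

1 and 1

For ¬(□p → p):
a: □p → p is T. ✗
b: □p → p is F. ✓
c: □p → p is T. ✗
d: □p → p is T. ✗
— 1 world.
For ¬(◇¬p → ¬p):
a: ◇¬p → ¬p is T. ✗
b: ◇¬p → ¬p is T. ✗
c: ◇¬p → ¬p is F. ✓
d: ◇¬p → ¬p is T. ✗
— 1 world.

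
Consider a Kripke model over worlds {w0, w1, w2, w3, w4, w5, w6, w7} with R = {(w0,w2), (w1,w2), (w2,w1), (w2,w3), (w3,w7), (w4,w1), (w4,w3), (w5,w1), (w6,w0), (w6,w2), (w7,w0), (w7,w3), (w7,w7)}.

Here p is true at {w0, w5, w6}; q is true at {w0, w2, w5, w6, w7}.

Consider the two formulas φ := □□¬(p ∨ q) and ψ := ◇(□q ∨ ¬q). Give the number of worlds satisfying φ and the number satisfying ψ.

For □□¬(p ∨ q):
w0: successors {w2}; □¬(p ∨ q) there: w2:T. ✓
w1: successors {w2}; □¬(p ∨ q) there: w2:T. ✓
w2: successors {w1, w3}; □¬(p ∨ q) there: w1:F, w3:F. ✗
w3: successors {w7}; □¬(p ∨ q) there: w7:F. ✗
w4: successors {w1, w3}; □¬(p ∨ q) there: w1:F, w3:F. ✗
w5: successors {w1}; □¬(p ∨ q) there: w1:F. ✗
w6: successors {w0, w2}; □¬(p ∨ q) there: w0:F, w2:T. ✗
w7: successors {w0, w3, w7}; □¬(p ∨ q) there: w0:F, w3:F, w7:F. ✗
— 2 worlds.
For ◇(□q ∨ ¬q):
w0: successors {w2}; □q ∨ ¬q there: w2:F. ✗
w1: successors {w2}; □q ∨ ¬q there: w2:F. ✗
w2: successors {w1, w3}; □q ∨ ¬q there: w1:T, w3:T. ✓
w3: successors {w7}; □q ∨ ¬q there: w7:F. ✗
w4: successors {w1, w3}; □q ∨ ¬q there: w1:T, w3:T. ✓
w5: successors {w1}; □q ∨ ¬q there: w1:T. ✓
w6: successors {w0, w2}; □q ∨ ¬q there: w0:T, w2:F. ✓
w7: successors {w0, w3, w7}; □q ∨ ¬q there: w0:T, w3:T, w7:F. ✓
— 5 worlds.

2 and 5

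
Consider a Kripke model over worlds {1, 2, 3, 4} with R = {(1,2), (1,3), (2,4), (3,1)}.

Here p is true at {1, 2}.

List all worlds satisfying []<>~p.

1: successors {2, 3}; <>~p there: 2:T, 3:F. ✗
2: successors {4}; <>~p there: 4:F. ✗
3: successors {1}; <>~p there: 1:T. ✓
4: no successors, so []<>~p holds vacuously. ✓

{3, 4}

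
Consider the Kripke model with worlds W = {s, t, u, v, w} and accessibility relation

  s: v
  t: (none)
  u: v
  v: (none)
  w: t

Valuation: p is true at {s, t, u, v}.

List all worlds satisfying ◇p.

s: successors {v}; p there: v:T. ✓
t: no successors, so ◇p fails. ✗
u: successors {v}; p there: v:T. ✓
v: no successors, so ◇p fails. ✗
w: successors {t}; p there: t:T. ✓

{s, u, w}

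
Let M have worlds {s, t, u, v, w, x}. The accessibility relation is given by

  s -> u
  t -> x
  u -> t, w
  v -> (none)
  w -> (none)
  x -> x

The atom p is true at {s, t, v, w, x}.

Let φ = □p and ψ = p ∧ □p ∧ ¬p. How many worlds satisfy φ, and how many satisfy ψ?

5 and 0

For □p:
s: successors {u}; p there: u:F. ✗
t: successors {x}; p there: x:T. ✓
u: successors {t, w}; p there: t:T, w:T. ✓
v: no successors, so □p holds vacuously. ✓
w: no successors, so □p holds vacuously. ✓
x: successors {x}; p there: x:T. ✓
— 5 worlds.
For p ∧ □p ∧ ¬p:
s: p is T, □p ∧ ¬p is F. ✗
t: p is T, □p ∧ ¬p is F. ✗
u: p is F, □p ∧ ¬p is T. ✗
v: p is T, □p ∧ ¬p is F. ✗
w: p is T, □p ∧ ¬p is F. ✗
x: p is T, □p ∧ ¬p is F. ✗
— 0 worlds.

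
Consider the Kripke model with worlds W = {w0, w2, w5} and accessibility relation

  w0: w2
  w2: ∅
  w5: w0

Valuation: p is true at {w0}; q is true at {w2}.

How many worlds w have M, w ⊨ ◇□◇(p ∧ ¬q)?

w0: successors {w2}; □◇(p ∧ ¬q) there: w2:T. ✓
w2: no successors, so ◇□◇(p ∧ ¬q) fails. ✗
w5: successors {w0}; □◇(p ∧ ¬q) there: w0:F. ✗
Satisfying worlds: {w0}.

1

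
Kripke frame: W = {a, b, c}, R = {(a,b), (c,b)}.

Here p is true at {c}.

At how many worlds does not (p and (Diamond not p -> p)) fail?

a: p and (Diamond not p -> p) is F. ✓
b: p and (Diamond not p -> p) is F. ✓
c: p and (Diamond not p -> p) is T. ✗
Satisfying worlds: {a, b}.
So not (p and (Diamond not p -> p)) fails at the other 1 world.

1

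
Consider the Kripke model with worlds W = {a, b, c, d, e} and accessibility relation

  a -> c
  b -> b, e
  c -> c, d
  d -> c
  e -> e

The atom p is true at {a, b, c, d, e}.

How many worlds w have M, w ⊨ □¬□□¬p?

5

a: successors {c}; ¬□□¬p there: c:T. ✓
b: successors {b, e}; ¬□□¬p there: b:T, e:T. ✓
c: successors {c, d}; ¬□□¬p there: c:T, d:T. ✓
d: successors {c}; ¬□□¬p there: c:T. ✓
e: successors {e}; ¬□□¬p there: e:T. ✓
Satisfying worlds: {a, b, c, d, e}.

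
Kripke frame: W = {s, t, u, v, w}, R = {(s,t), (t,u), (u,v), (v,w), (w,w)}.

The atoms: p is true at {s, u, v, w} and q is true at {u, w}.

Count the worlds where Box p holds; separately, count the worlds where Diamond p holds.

For Box p:
s: successors {t}; p there: t:F. ✗
t: successors {u}; p there: u:T. ✓
u: successors {v}; p there: v:T. ✓
v: successors {w}; p there: w:T. ✓
w: successors {w}; p there: w:T. ✓
— 4 worlds.
For Diamond p:
s: successors {t}; p there: t:F. ✗
t: successors {u}; p there: u:T. ✓
u: successors {v}; p there: v:T. ✓
v: successors {w}; p there: w:T. ✓
w: successors {w}; p there: w:T. ✓
— 4 worlds.

4 and 4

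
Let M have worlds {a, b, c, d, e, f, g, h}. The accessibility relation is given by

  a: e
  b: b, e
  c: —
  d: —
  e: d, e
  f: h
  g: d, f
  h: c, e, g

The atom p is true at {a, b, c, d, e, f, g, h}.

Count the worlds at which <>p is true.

a: successors {e}; p there: e:T. ✓
b: successors {b, e}; p there: b:T, e:T. ✓
c: no successors, so <>p fails. ✗
d: no successors, so <>p fails. ✗
e: successors {d, e}; p there: d:T, e:T. ✓
f: successors {h}; p there: h:T. ✓
g: successors {d, f}; p there: d:T, f:T. ✓
h: successors {c, e, g}; p there: c:T, e:T, g:T. ✓
Satisfying worlds: {a, b, e, f, g, h}.

6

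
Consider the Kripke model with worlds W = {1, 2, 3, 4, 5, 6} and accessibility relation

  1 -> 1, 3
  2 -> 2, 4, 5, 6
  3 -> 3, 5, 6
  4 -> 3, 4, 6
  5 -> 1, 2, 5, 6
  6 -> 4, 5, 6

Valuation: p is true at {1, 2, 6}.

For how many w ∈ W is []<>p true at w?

6

1: successors {1, 3}; <>p there: 1:T, 3:T. ✓
2: successors {2, 4, 5, 6}; <>p there: 2:T, 4:T, 5:T, 6:T. ✓
3: successors {3, 5, 6}; <>p there: 3:T, 5:T, 6:T. ✓
4: successors {3, 4, 6}; <>p there: 3:T, 4:T, 6:T. ✓
5: successors {1, 2, 5, 6}; <>p there: 1:T, 2:T, 5:T, 6:T. ✓
6: successors {4, 5, 6}; <>p there: 4:T, 5:T, 6:T. ✓
Satisfying worlds: {1, 2, 3, 4, 5, 6}.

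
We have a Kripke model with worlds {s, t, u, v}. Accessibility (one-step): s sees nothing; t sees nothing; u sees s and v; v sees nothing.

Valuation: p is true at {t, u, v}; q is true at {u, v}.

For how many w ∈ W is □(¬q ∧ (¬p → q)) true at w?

s: no successors, so □(¬q ∧ (¬p → q)) holds vacuously. ✓
t: no successors, so □(¬q ∧ (¬p → q)) holds vacuously. ✓
u: successors {s, v}; ¬q ∧ (¬p → q) there: s:F, v:F. ✗
v: no successors, so □(¬q ∧ (¬p → q)) holds vacuously. ✓
Satisfying worlds: {s, t, v}.

3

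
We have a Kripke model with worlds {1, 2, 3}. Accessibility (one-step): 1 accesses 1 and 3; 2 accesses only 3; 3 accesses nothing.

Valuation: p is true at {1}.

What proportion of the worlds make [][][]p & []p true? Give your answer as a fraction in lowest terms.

1/3

1: [][][]p is F, []p is F. ✗
2: [][][]p is T, []p is F. ✗
3: [][][]p is T, []p is T. ✓
That's 1 of 3 worlds, so 1/3.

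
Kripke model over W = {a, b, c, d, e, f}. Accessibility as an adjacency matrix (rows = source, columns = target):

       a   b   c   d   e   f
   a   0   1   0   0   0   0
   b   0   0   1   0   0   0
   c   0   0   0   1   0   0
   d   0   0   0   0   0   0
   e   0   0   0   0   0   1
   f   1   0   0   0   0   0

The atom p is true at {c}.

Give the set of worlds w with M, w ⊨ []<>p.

{a, d}

a: successors {b}; <>p there: b:T. ✓
b: successors {c}; <>p there: c:F. ✗
c: successors {d}; <>p there: d:F. ✗
d: no successors, so []<>p holds vacuously. ✓
e: successors {f}; <>p there: f:F. ✗
f: successors {a}; <>p there: a:F. ✗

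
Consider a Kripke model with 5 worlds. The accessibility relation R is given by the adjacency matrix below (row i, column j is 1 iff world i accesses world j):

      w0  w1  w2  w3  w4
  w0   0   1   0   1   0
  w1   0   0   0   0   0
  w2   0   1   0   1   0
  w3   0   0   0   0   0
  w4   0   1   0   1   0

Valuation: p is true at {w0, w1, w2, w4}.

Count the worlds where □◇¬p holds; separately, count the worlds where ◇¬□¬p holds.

2 and 0

For □◇¬p:
w0: successors {w1, w3}; ◇¬p there: w1:F, w3:F. ✗
w1: no successors, so □◇¬p holds vacuously. ✓
w2: successors {w1, w3}; ◇¬p there: w1:F, w3:F. ✗
w3: no successors, so □◇¬p holds vacuously. ✓
w4: successors {w1, w3}; ◇¬p there: w1:F, w3:F. ✗
— 2 worlds.
For ◇¬□¬p:
w0: successors {w1, w3}; ¬□¬p there: w1:F, w3:F. ✗
w1: no successors, so ◇¬□¬p fails. ✗
w2: successors {w1, w3}; ¬□¬p there: w1:F, w3:F. ✗
w3: no successors, so ◇¬□¬p fails. ✗
w4: successors {w1, w3}; ¬□¬p there: w1:F, w3:F. ✗
— 0 worlds.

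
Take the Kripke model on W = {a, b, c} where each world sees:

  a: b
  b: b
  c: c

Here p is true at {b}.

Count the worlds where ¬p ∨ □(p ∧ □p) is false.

0

a: ¬p is T, □(p ∧ □p) is T. ✓
b: ¬p is F, □(p ∧ □p) is T. ✓
c: ¬p is T, □(p ∧ □p) is F. ✓
Satisfying worlds: {a, b, c}.
So ¬p ∨ □(p ∧ □p) fails at the other 0 worlds.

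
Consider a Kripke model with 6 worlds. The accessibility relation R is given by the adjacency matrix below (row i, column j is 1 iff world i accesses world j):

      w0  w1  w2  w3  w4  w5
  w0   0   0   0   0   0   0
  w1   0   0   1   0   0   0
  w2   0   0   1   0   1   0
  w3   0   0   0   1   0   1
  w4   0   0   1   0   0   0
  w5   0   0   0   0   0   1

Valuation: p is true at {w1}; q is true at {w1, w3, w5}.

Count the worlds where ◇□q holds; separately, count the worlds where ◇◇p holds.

2 and 0

For ◇□q:
w0: no successors, so ◇□q fails. ✗
w1: successors {w2}; □q there: w2:F. ✗
w2: successors {w2, w4}; □q there: w2:F, w4:F. ✗
w3: successors {w3, w5}; □q there: w3:T, w5:T. ✓
w4: successors {w2}; □q there: w2:F. ✗
w5: successors {w5}; □q there: w5:T. ✓
— 2 worlds.
For ◇◇p:
w0: no successors, so ◇◇p fails. ✗
w1: successors {w2}; ◇p there: w2:F. ✗
w2: successors {w2, w4}; ◇p there: w2:F, w4:F. ✗
w3: successors {w3, w5}; ◇p there: w3:F, w5:F. ✗
w4: successors {w2}; ◇p there: w2:F. ✗
w5: successors {w5}; ◇p there: w5:F. ✗
— 0 worlds.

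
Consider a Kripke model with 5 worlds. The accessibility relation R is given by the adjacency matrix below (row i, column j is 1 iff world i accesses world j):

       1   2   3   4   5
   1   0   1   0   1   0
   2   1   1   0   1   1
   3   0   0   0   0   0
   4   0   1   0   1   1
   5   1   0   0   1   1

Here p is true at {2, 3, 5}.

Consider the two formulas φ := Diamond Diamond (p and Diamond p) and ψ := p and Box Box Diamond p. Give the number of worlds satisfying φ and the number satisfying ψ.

For Diamond Diamond (p and Diamond p):
1: successors {2, 4}; Diamond (p and Diamond p) there: 2:T, 4:T. ✓
2: successors {1, 2, 4, 5}; Diamond (p and Diamond p) there: 1:T, 2:T, 4:T, 5:T. ✓
3: no successors, so Diamond Diamond (p and Diamond p) fails. ✗
4: successors {2, 4, 5}; Diamond (p and Diamond p) there: 2:T, 4:T, 5:T. ✓
5: successors {1, 4, 5}; Diamond (p and Diamond p) there: 1:T, 4:T, 5:T. ✓
— 4 worlds.
For p and Box Box Diamond p:
1: p is F, Box Box Diamond p is T. ✗
2: p is T, Box Box Diamond p is T. ✓
3: p is T, Box Box Diamond p is T. ✓
4: p is F, Box Box Diamond p is T. ✗
5: p is T, Box Box Diamond p is T. ✓
— 3 worlds.

4 and 3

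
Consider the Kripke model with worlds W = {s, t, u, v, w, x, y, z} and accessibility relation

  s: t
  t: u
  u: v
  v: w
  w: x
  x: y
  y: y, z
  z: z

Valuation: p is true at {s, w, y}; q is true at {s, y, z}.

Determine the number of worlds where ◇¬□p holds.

s: successors {t}; ¬□p there: t:T. ✓
t: successors {u}; ¬□p there: u:T. ✓
u: successors {v}; ¬□p there: v:F. ✗
v: successors {w}; ¬□p there: w:T. ✓
w: successors {x}; ¬□p there: x:F. ✗
x: successors {y}; ¬□p there: y:T. ✓
y: successors {y, z}; ¬□p there: y:T, z:T. ✓
z: successors {z}; ¬□p there: z:T. ✓
Satisfying worlds: {s, t, v, x, y, z}.

6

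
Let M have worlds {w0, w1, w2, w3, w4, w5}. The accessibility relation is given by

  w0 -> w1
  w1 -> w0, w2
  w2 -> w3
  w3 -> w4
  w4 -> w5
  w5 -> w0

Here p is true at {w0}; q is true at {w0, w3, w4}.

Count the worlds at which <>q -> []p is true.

3

w0: <>q is F, []p is F. ✓
w1: <>q is T, []p is F. ✗
w2: <>q is T, []p is F. ✗
w3: <>q is T, []p is F. ✗
w4: <>q is F, []p is F. ✓
w5: <>q is T, []p is T. ✓
Satisfying worlds: {w0, w4, w5}.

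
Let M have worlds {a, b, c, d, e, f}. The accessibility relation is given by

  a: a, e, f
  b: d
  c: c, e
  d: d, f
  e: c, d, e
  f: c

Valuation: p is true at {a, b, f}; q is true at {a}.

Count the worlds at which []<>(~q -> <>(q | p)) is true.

a: successors {a, e, f}; <>(~q -> <>(q | p)) there: a:T, e:T, f:F. ✗
b: successors {d}; <>(~q -> <>(q | p)) there: d:T. ✓
c: successors {c, e}; <>(~q -> <>(q | p)) there: c:F, e:T. ✗
d: successors {d, f}; <>(~q -> <>(q | p)) there: d:T, f:F. ✗
e: successors {c, d, e}; <>(~q -> <>(q | p)) there: c:F, d:T, e:T. ✗
f: successors {c}; <>(~q -> <>(q | p)) there: c:F. ✗
Satisfying worlds: {b}.

1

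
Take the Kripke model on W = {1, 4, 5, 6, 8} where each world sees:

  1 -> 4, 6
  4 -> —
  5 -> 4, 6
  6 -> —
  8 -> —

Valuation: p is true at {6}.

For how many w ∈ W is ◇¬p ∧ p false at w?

1: ◇¬p is T, p is F. ✗
4: ◇¬p is F, p is F. ✗
5: ◇¬p is T, p is F. ✗
6: ◇¬p is F, p is T. ✗
8: ◇¬p is F, p is F. ✗
Satisfying worlds: ∅.
So ◇¬p ∧ p fails at the other 5 worlds.

5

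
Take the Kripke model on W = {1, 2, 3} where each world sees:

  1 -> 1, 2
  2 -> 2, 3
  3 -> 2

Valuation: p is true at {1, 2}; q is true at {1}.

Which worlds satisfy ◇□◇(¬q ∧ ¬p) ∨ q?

{1, 2}

1: ◇□◇(¬q ∧ ¬p) is F, q is T. ✓
2: ◇□◇(¬q ∧ ¬p) is T, q is F. ✓
3: ◇□◇(¬q ∧ ¬p) is F, q is F. ✗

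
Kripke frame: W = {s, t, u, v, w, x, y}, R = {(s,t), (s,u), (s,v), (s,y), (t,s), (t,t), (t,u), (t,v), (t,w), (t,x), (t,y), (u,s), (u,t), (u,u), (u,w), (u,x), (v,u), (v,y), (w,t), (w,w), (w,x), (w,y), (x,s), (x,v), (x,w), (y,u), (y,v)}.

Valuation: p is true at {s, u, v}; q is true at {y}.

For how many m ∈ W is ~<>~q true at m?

s: <>~q is T. ✗
t: <>~q is T. ✗
u: <>~q is T. ✗
v: <>~q is T. ✗
w: <>~q is T. ✗
x: <>~q is T. ✗
y: <>~q is T. ✗
Satisfying worlds: ∅.

0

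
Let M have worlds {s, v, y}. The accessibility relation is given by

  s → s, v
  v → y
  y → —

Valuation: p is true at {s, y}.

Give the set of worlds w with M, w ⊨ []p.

s: successors {s, v}; p there: s:T, v:F. ✗
v: successors {y}; p there: y:T. ✓
y: no successors, so []p holds vacuously. ✓

{v, y}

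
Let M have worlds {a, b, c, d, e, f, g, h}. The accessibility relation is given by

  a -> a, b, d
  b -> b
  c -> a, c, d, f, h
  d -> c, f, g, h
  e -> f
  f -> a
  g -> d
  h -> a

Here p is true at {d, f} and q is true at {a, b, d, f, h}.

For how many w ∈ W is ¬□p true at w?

a: □p is F. ✓
b: □p is F. ✓
c: □p is F. ✓
d: □p is F. ✓
e: □p is T. ✗
f: □p is F. ✓
g: □p is T. ✗
h: □p is F. ✓
Satisfying worlds: {a, b, c, d, f, h}.

6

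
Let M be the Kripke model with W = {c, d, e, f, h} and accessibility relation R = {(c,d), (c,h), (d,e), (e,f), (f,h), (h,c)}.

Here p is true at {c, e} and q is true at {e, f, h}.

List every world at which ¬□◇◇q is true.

c: □◇◇q is T. ✗
d: □◇◇q is T. ✗
e: □◇◇q is F. ✓
f: □◇◇q is T. ✗
h: □◇◇q is T. ✗

{e}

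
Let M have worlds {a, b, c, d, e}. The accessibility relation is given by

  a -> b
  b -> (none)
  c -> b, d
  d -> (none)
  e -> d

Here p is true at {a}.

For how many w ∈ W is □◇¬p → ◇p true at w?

a: □◇¬p is F, ◇p is F. ✓
b: □◇¬p is T, ◇p is F. ✗
c: □◇¬p is F, ◇p is F. ✓
d: □◇¬p is T, ◇p is F. ✗
e: □◇¬p is F, ◇p is F. ✓
Satisfying worlds: {a, c, e}.

3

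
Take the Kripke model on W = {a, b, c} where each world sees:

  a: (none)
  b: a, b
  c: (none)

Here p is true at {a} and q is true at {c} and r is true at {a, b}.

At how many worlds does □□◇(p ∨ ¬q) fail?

a: no successors, so □□◇(p ∨ ¬q) holds vacuously. ✓
b: successors {a, b}; □◇(p ∨ ¬q) there: a:T, b:F. ✗
c: no successors, so □□◇(p ∨ ¬q) holds vacuously. ✓
Satisfying worlds: {a, c}.
So □□◇(p ∨ ¬q) fails at the other 1 world.

1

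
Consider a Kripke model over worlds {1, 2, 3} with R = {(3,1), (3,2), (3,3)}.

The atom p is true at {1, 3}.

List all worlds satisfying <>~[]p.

1: no successors, so <>~[]p fails. ✗
2: no successors, so <>~[]p fails. ✗
3: successors {1, 2, 3}; ~[]p there: 1:F, 2:F, 3:T. ✓

{3}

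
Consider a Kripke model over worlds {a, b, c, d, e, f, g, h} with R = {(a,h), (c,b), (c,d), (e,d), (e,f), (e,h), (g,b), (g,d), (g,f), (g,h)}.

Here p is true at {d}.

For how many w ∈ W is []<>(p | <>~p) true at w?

a: successors {h}; <>(p | <>~p) there: h:F. ✗
b: no successors, so []<>(p | <>~p) holds vacuously. ✓
c: successors {b, d}; <>(p | <>~p) there: b:F, d:F. ✗
d: no successors, so []<>(p | <>~p) holds vacuously. ✓
e: successors {d, f, h}; <>(p | <>~p) there: d:F, f:F, h:F. ✗
f: no successors, so []<>(p | <>~p) holds vacuously. ✓
g: successors {b, d, f, h}; <>(p | <>~p) there: b:F, d:F, f:F, h:F. ✗
h: no successors, so []<>(p | <>~p) holds vacuously. ✓
Satisfying worlds: {b, d, f, h}.

4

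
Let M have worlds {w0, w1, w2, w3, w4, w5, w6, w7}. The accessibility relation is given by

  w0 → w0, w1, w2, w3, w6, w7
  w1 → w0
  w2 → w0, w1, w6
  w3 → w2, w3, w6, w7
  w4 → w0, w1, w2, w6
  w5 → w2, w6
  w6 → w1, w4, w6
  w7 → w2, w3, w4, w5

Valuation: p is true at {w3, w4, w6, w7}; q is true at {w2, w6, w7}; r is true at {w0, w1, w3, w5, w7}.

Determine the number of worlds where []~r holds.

w0: successors {w0, w1, w2, w3, w6, w7}; ~r there: w0:F, w1:F, w2:T, w3:F, w6:T, w7:F. ✗
w1: successors {w0}; ~r there: w0:F. ✗
w2: successors {w0, w1, w6}; ~r there: w0:F, w1:F, w6:T. ✗
w3: successors {w2, w3, w6, w7}; ~r there: w2:T, w3:F, w6:T, w7:F. ✗
w4: successors {w0, w1, w2, w6}; ~r there: w0:F, w1:F, w2:T, w6:T. ✗
w5: successors {w2, w6}; ~r there: w2:T, w6:T. ✓
w6: successors {w1, w4, w6}; ~r there: w1:F, w4:T, w6:T. ✗
w7: successors {w2, w3, w4, w5}; ~r there: w2:T, w3:F, w4:T, w5:F. ✗
Satisfying worlds: {w5}.

1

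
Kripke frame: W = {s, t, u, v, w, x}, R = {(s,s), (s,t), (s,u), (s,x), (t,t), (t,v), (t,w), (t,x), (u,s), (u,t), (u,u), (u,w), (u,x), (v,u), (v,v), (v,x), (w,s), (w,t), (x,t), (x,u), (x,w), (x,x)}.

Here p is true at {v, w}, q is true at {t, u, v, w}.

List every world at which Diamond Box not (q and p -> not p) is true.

∅

s: successors {s, t, u, x}; Box not (q and p -> not p) there: s:F, t:F, u:F, x:F. ✗
t: successors {t, v, w, x}; Box not (q and p -> not p) there: t:F, v:F, w:F, x:F. ✗
u: successors {s, t, u, w, x}; Box not (q and p -> not p) there: s:F, t:F, u:F, w:F, x:F. ✗
v: successors {u, v, x}; Box not (q and p -> not p) there: u:F, v:F, x:F. ✗
w: successors {s, t}; Box not (q and p -> not p) there: s:F, t:F. ✗
x: successors {t, u, w, x}; Box not (q and p -> not p) there: t:F, u:F, w:F, x:F. ✗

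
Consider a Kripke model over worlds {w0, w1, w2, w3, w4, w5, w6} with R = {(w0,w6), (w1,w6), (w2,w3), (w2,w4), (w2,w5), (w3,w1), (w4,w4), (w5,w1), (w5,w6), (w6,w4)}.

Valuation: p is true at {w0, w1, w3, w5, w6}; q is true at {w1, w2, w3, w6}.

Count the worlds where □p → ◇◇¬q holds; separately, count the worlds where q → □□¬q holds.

For □p → ◇◇¬q:
w0: □p is T, ◇◇¬q is T. ✓
w1: □p is T, ◇◇¬q is T. ✓
w2: □p is F, ◇◇¬q is T. ✓
w3: □p is T, ◇◇¬q is F. ✗
w4: □p is F, ◇◇¬q is T. ✓
w5: □p is T, ◇◇¬q is T. ✓
w6: □p is F, ◇◇¬q is T. ✓
— 6 worlds.
For q → □□¬q:
w0: q is F, □□¬q is T. ✓
w1: q is T, □□¬q is T. ✓
w2: q is T, □□¬q is F. ✗
w3: q is T, □□¬q is F. ✗
w4: q is F, □□¬q is T. ✓
w5: q is F, □□¬q is F. ✓
w6: q is T, □□¬q is T. ✓
— 5 worlds.

6 and 5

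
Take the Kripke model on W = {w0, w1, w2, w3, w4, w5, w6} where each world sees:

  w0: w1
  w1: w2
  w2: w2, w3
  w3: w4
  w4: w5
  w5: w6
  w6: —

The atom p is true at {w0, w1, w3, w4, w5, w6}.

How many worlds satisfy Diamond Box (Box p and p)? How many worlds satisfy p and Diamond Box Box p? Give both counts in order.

4 and 3

For Diamond Box (Box p and p):
w0: successors {w1}; Box (Box p and p) there: w1:F. ✗
w1: successors {w2}; Box (Box p and p) there: w2:F. ✗
w2: successors {w2, w3}; Box (Box p and p) there: w2:F, w3:T. ✓
w3: successors {w4}; Box (Box p and p) there: w4:T. ✓
w4: successors {w5}; Box (Box p and p) there: w5:T. ✓
w5: successors {w6}; Box (Box p and p) there: w6:T. ✓
w6: no successors, so Diamond Box (Box p and p) fails. ✗
— 4 worlds.
For p and Diamond Box Box p:
w0: p is T, Diamond Box Box p is F. ✗
w1: p is T, Diamond Box Box p is F. ✗
w2: p is F, Diamond Box Box p is T. ✗
w3: p is T, Diamond Box Box p is T. ✓
w4: p is T, Diamond Box Box p is T. ✓
w5: p is T, Diamond Box Box p is T. ✓
w6: p is T, Diamond Box Box p is F. ✗
— 3 worlds.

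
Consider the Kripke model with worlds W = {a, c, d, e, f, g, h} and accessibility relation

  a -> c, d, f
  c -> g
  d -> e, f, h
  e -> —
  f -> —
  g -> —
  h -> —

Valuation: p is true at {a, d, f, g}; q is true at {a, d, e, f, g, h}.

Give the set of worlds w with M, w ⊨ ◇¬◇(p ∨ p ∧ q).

a: successors {c, d, f}; ¬◇(p ∨ p ∧ q) there: c:F, d:F, f:T. ✓
c: successors {g}; ¬◇(p ∨ p ∧ q) there: g:T. ✓
d: successors {e, f, h}; ¬◇(p ∨ p ∧ q) there: e:T, f:T, h:T. ✓
e: no successors, so ◇¬◇(p ∨ p ∧ q) fails. ✗
f: no successors, so ◇¬◇(p ∨ p ∧ q) fails. ✗
g: no successors, so ◇¬◇(p ∨ p ∧ q) fails. ✗
h: no successors, so ◇¬◇(p ∨ p ∧ q) fails. ✗

{a, c, d}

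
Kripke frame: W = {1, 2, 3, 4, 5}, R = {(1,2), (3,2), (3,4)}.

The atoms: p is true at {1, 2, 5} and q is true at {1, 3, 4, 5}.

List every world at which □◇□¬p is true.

1: successors {2}; ◇□¬p there: 2:F. ✗
2: no successors, so □◇□¬p holds vacuously. ✓
3: successors {2, 4}; ◇□¬p there: 2:F, 4:F. ✗
4: no successors, so □◇□¬p holds vacuously. ✓
5: no successors, so □◇□¬p holds vacuously. ✓

{2, 4, 5}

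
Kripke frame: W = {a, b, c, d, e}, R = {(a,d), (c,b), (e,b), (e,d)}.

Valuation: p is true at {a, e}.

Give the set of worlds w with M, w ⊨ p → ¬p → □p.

{a, b, c, d, e}

a: p is T, ¬p → □p is T. ✓
b: p is F, ¬p → □p is T. ✓
c: p is F, ¬p → □p is F. ✓
d: p is F, ¬p → □p is T. ✓
e: p is T, ¬p → □p is T. ✓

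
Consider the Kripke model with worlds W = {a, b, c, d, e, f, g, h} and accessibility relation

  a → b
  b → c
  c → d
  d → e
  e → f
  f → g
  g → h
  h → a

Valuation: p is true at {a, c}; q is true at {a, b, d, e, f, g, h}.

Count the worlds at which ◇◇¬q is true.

1

a: successors {b}; ◇¬q there: b:T. ✓
b: successors {c}; ◇¬q there: c:F. ✗
c: successors {d}; ◇¬q there: d:F. ✗
d: successors {e}; ◇¬q there: e:F. ✗
e: successors {f}; ◇¬q there: f:F. ✗
f: successors {g}; ◇¬q there: g:F. ✗
g: successors {h}; ◇¬q there: h:F. ✗
h: successors {a}; ◇¬q there: a:F. ✗
Satisfying worlds: {a}.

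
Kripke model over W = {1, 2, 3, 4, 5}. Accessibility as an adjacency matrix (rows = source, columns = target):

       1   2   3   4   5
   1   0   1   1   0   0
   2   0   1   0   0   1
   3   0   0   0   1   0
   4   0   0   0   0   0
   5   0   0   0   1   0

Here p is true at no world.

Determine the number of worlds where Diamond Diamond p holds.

1: successors {2, 3}; Diamond p there: 2:F, 3:F. ✗
2: successors {2, 5}; Diamond p there: 2:F, 5:F. ✗
3: successors {4}; Diamond p there: 4:F. ✗
4: no successors, so Diamond Diamond p fails. ✗
5: successors {4}; Diamond p there: 4:F. ✗
Satisfying worlds: ∅.

0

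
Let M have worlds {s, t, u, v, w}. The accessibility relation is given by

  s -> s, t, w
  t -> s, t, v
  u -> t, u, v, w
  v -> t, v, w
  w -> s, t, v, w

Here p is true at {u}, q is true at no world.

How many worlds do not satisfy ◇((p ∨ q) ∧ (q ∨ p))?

4

s: successors {s, t, w}; (p ∨ q) ∧ (q ∨ p) there: s:F, t:F, w:F. ✗
t: successors {s, t, v}; (p ∨ q) ∧ (q ∨ p) there: s:F, t:F, v:F. ✗
u: successors {t, u, v, w}; (p ∨ q) ∧ (q ∨ p) there: t:F, u:T, v:F, w:F. ✓
v: successors {t, v, w}; (p ∨ q) ∧ (q ∨ p) there: t:F, v:F, w:F. ✗
w: successors {s, t, v, w}; (p ∨ q) ∧ (q ∨ p) there: s:F, t:F, v:F, w:F. ✗
Satisfying worlds: {u}.
So ◇((p ∨ q) ∧ (q ∨ p)) fails at the other 4 worlds.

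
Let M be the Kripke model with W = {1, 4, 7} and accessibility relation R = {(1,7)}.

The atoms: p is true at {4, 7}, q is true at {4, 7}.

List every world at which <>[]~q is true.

{1}

1: successors {7}; []~q there: 7:T. ✓
4: no successors, so <>[]~q fails. ✗
7: no successors, so <>[]~q fails. ✗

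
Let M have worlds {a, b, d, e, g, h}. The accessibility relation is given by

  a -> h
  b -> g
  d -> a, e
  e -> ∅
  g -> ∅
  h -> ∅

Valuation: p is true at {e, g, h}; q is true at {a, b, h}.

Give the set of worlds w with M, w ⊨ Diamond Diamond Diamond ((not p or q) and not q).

∅

a: successors {h}; Diamond Diamond ((not p or q) and not q) there: h:F. ✗
b: successors {g}; Diamond Diamond ((not p or q) and not q) there: g:F. ✗
d: successors {a, e}; Diamond Diamond ((not p or q) and not q) there: a:F, e:F. ✗
e: no successors, so Diamond Diamond Diamond ((not p or q) and not q) fails. ✗
g: no successors, so Diamond Diamond Diamond ((not p or q) and not q) fails. ✗
h: no successors, so Diamond Diamond Diamond ((not p or q) and not q) fails. ✗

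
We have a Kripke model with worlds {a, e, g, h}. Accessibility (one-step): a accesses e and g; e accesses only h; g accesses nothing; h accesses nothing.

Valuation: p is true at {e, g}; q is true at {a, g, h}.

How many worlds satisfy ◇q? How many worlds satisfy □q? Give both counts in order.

2 and 3

For ◇q:
a: successors {e, g}; q there: e:F, g:T. ✓
e: successors {h}; q there: h:T. ✓
g: no successors, so ◇q fails. ✗
h: no successors, so ◇q fails. ✗
— 2 worlds.
For □q:
a: successors {e, g}; q there: e:F, g:T. ✗
e: successors {h}; q there: h:T. ✓
g: no successors, so □q holds vacuously. ✓
h: no successors, so □q holds vacuously. ✓
— 3 worlds.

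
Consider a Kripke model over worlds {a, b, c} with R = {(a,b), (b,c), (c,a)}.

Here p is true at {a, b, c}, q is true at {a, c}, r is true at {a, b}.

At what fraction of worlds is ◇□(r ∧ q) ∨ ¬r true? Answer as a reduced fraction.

a: ◇□(r ∧ q) is F, ¬r is F. ✗
b: ◇□(r ∧ q) is T, ¬r is F. ✓
c: ◇□(r ∧ q) is F, ¬r is T. ✓
That's 2 of 3 worlds, so 2/3.

2/3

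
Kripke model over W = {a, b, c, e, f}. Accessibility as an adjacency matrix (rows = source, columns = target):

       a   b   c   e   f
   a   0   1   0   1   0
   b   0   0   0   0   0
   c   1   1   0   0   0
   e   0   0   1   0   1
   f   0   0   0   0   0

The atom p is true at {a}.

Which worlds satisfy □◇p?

a: successors {b, e}; ◇p there: b:F, e:F. ✗
b: no successors, so □◇p holds vacuously. ✓
c: successors {a, b}; ◇p there: a:F, b:F. ✗
e: successors {c, f}; ◇p there: c:T, f:F. ✗
f: no successors, so □◇p holds vacuously. ✓

{b, f}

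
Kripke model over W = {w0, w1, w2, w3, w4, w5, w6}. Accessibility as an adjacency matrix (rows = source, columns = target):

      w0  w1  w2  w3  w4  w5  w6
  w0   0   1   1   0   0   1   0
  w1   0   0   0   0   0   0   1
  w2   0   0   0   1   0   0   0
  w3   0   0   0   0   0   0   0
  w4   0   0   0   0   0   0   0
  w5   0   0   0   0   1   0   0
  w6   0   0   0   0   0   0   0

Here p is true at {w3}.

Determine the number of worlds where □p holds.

w0: successors {w1, w2, w5}; p there: w1:F, w2:F, w5:F. ✗
w1: successors {w6}; p there: w6:F. ✗
w2: successors {w3}; p there: w3:T. ✓
w3: no successors, so □p holds vacuously. ✓
w4: no successors, so □p holds vacuously. ✓
w5: successors {w4}; p there: w4:F. ✗
w6: no successors, so □p holds vacuously. ✓
Satisfying worlds: {w2, w3, w4, w6}.

4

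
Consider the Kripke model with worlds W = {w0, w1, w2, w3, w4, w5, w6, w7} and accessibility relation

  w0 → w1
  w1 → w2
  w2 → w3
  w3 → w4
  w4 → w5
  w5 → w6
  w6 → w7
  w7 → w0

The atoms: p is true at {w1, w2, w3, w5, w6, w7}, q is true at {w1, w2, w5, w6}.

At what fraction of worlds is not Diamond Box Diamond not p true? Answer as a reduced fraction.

3/4

w0: Diamond Box Diamond not p is F. ✓
w1: Diamond Box Diamond not p is T. ✗
w2: Diamond Box Diamond not p is F. ✓
w3: Diamond Box Diamond not p is F. ✓
w4: Diamond Box Diamond not p is F. ✓
w5: Diamond Box Diamond not p is T. ✗
w6: Diamond Box Diamond not p is F. ✓
w7: Diamond Box Diamond not p is F. ✓
That's 6 of 8 worlds, so 6/8 = 3/4.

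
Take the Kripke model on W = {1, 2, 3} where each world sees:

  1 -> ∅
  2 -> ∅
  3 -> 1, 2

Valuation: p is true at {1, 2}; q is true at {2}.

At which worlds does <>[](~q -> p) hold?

{3}

1: no successors, so <>[](~q -> p) fails. ✗
2: no successors, so <>[](~q -> p) fails. ✗
3: successors {1, 2}; [](~q -> p) there: 1:T, 2:T. ✓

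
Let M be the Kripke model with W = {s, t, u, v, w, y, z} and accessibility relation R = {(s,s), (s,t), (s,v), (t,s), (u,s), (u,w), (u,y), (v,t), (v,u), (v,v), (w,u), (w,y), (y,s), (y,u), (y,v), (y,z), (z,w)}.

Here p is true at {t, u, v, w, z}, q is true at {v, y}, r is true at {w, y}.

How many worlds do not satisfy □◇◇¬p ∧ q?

s: □◇◇¬p is T, q is F. ✗
t: □◇◇¬p is T, q is F. ✗
u: □◇◇¬p is T, q is F. ✗
v: □◇◇¬p is T, q is T. ✓
w: □◇◇¬p is T, q is F. ✗
y: □◇◇¬p is T, q is T. ✓
z: □◇◇¬p is T, q is F. ✗
Satisfying worlds: {v, y}.
So □◇◇¬p ∧ q fails at the other 5 worlds.

5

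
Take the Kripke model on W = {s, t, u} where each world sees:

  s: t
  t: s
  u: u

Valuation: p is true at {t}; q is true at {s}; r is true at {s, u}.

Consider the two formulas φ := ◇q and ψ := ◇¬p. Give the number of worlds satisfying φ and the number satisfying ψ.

1 and 2

For ◇q:
s: successors {t}; q there: t:F. ✗
t: successors {s}; q there: s:T. ✓
u: successors {u}; q there: u:F. ✗
— 1 world.
For ◇¬p:
s: successors {t}; ¬p there: t:F. ✗
t: successors {s}; ¬p there: s:T. ✓
u: successors {u}; ¬p there: u:T. ✓
— 2 worlds.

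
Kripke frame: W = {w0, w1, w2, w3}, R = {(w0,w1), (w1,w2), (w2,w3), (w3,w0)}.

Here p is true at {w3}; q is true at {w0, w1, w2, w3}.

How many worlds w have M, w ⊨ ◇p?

1

w0: successors {w1}; p there: w1:F. ✗
w1: successors {w2}; p there: w2:F. ✗
w2: successors {w3}; p there: w3:T. ✓
w3: successors {w0}; p there: w0:F. ✗
Satisfying worlds: {w2}.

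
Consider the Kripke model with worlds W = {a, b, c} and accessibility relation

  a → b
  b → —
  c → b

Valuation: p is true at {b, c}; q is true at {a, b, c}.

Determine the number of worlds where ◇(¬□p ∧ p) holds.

0

a: successors {b}; ¬□p ∧ p there: b:F. ✗
b: no successors, so ◇(¬□p ∧ p) fails. ✗
c: successors {b}; ¬□p ∧ p there: b:F. ✗
Satisfying worlds: ∅.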